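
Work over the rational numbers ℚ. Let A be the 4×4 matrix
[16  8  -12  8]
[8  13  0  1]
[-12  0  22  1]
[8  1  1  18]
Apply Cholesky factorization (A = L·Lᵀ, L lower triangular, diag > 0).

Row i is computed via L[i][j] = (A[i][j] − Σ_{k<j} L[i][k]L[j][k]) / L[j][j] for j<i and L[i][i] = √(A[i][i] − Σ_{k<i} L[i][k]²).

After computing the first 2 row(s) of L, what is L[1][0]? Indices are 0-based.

L[1][0] = 2

Step 1: L[0][0] = √(16) = 4.
  L[1][0] = (8) / L[0][0] = 2.
Step 2: L[1][1] = √(9) = 3.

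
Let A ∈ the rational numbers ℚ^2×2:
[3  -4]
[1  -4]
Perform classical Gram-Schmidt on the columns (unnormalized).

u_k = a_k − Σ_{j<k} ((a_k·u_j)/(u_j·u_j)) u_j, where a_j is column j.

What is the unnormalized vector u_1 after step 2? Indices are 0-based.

u_1 = (4/5, -12/5)

Step 1: u_0 = a_0 = (3, 1).
Step 2: u_1 = a_1 − (-8/5)·u_0 = (4/5, -12/5).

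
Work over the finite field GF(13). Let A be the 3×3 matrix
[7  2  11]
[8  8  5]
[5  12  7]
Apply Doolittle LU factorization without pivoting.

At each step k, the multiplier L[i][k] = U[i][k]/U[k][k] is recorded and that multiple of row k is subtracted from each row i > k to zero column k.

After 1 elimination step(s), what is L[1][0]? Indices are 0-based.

L[1][0] = 3

k=0: U[0][0]=7
  eliminate (1,0): mult=3, new row 1: (0, 2, 11); set L[1][0]=3
  eliminate (2,0): mult=10, new row 2: (0, 5, 1); set L[2][0]=10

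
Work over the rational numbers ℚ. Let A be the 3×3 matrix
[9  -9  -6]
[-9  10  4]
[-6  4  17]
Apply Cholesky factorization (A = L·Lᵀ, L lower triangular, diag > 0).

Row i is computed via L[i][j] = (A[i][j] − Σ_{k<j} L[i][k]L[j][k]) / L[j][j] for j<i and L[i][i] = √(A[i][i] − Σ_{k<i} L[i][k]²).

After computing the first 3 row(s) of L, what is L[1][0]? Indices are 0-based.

Step 1: L[0][0] = √(9) = 3.
  L[1][0] = (-9) / L[0][0] = -3.
Step 2: L[1][1] = √(1) = 1.
  L[2][0] = (-6) / L[0][0] = -2.
  L[2][1] = (-2) / L[1][1] = -2.
Step 3: L[2][2] = √(9) = 3.

L[1][0] = -3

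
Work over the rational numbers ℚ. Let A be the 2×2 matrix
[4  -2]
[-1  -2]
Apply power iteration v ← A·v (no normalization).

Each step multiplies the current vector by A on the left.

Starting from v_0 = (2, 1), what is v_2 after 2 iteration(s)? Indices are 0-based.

v_2 = (32, 2)

v_0 = (2, 1).
v_1 = A·v_0 = (6, -4).
v_2 = A·v_1 = (32, 2).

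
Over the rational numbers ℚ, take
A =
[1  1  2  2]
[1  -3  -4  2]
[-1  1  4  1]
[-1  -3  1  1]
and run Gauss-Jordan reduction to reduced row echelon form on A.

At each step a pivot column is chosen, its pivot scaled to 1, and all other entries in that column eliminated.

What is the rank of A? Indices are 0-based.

[1] R0 /= 1  ⇒  (1, 1, 2, 2)
     R1 -= 1·R0  ⇒  (0, -4, -6, 0)
     R2 -= -1·R0  ⇒  (0, 2, 6, 3)
     R3 -= -1·R0  ⇒  (0, -2, 3, 3)
[2] R1 /= -4  ⇒  (0, 1, 3/2, 0)
     R0 -= 1·R1  ⇒  (1, 0, 1/2, 2)
     R2 -= 2·R1  ⇒  (0, 0, 3, 3)
     R3 -= -2·R1  ⇒  (0, 0, 6, 3)
[3] R2 /= 3  ⇒  (0, 0, 1, 1)
     R0 -= 1/2·R2  ⇒  (1, 0, 0, 3/2)
     R1 -= 3/2·R2  ⇒  (0, 1, 0, -3/2)
     R3 -= 6·R2  ⇒  (0, 0, 0, -3)
[4] R3 /= -3  ⇒  (0, 0, 0, 1)
     R0 -= 3/2·R3  ⇒  (1, 0, 0, 0)
     R1 -= -3/2·R3  ⇒  (0, 1, 0, 0)
     R2 -= 1·R3  ⇒  (0, 0, 1, 0)

rank = 4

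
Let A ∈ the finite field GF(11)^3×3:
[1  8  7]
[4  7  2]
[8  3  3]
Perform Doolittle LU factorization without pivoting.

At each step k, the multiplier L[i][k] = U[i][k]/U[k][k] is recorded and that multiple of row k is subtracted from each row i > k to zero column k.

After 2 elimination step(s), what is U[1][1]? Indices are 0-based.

U[1][1] = 8

k=0: U[0][0]=1
  eliminate (1,0): mult=4, new row 1: (0, 8, 7); set L[1][0]=4
  eliminate (2,0): mult=8, new row 2: (0, 5, 2); set L[2][0]=8
k=1: U[1][1]=8
  eliminate (2,1): mult=2, new row 2: (0, 0, 10); set L[2][1]=2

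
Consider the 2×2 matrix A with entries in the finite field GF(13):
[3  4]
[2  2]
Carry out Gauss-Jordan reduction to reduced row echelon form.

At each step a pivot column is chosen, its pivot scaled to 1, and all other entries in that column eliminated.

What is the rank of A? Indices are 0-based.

rank = 2

step 1: normalize row 0 (÷3) = (1, 10)
  row 1: subtract 2×row0 = (0, 8)
step 2: normalize row 1 (÷8) = (0, 1)
  row 0: subtract 10×row1 = (1, 0)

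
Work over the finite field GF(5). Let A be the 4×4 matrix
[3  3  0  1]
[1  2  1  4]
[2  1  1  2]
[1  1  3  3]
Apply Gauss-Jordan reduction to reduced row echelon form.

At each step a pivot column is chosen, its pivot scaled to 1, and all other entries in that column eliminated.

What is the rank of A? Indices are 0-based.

[1] R0 /= 3  ⇒  (1, 1, 0, 2)
     R1 -= 1·R0  ⇒  (0, 1, 1, 2)
     R2 -= 2·R0  ⇒  (0, 4, 1, 3)
     R3 -= 1·R0  ⇒  (0, 0, 3, 1)
[2] R1 /= 1  ⇒  (0, 1, 1, 2)
     R0 -= 1·R1  ⇒  (1, 0, 4, 0)
     R2 -= 4·R1  ⇒  (0, 0, 2, 0)
[3] R2 /= 2  ⇒  (0, 0, 1, 0)
     R0 -= 4·R2  ⇒  (1, 0, 0, 0)
     R1 -= 1·R2  ⇒  (0, 1, 0, 2)
     R3 -= 3·R2  ⇒  (0, 0, 0, 1)
[4] R3 /= 1  ⇒  (0, 0, 0, 1)
     R1 -= 2·R3  ⇒  (0, 1, 0, 0)

rank = 4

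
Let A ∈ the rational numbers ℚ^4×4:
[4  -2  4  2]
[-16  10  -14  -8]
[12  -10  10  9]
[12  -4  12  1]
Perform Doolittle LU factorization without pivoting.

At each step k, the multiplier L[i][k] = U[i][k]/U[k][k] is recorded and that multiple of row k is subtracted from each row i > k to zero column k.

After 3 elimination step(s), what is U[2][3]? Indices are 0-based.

Step 1: pivot at (0,0) is 4.
  row1 ← row1 − (-4)·row0  ⇒  L[1][0]=-4, U row1=(0, 2, 2, 0)
  row2 ← row2 − (3)·row0  ⇒  L[2][0]=3, U row2=(0, -4, -2, 3)
  row3 ← row3 − (3)·row0  ⇒  L[3][0]=3, U row3=(0, 2, 0, -5)
Step 2: pivot at (1,1) is 2.
  row2 ← row2 − (-2)·row1  ⇒  L[2][1]=-2, U row2=(0, 0, 2, 3)
  row3 ← row3 − (1)·row1  ⇒  L[3][1]=1, U row3=(0, 0, -2, -5)
Step 3: pivot at (2,2) is 2.
  row3 ← row3 − (-1)·row2  ⇒  L[3][2]=-1, U row3=(0, 0, 0, -2)

U[2][3] = 3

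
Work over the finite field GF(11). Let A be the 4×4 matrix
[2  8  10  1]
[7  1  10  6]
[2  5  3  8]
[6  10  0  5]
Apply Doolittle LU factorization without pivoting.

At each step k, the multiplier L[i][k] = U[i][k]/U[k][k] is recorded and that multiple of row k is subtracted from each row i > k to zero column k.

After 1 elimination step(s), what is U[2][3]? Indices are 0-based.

Step 1: pivot at (0,0) is 2.
  row1 ← row1 − (9)·row0  ⇒  L[1][0]=9, U row1=(0, 6, 8, 8)
  row2 ← row2 − (1)·row0  ⇒  L[2][0]=1, U row2=(0, 8, 4, 7)
  row3 ← row3 − (3)·row0  ⇒  L[3][0]=3, U row3=(0, 8, 3, 2)

U[2][3] = 7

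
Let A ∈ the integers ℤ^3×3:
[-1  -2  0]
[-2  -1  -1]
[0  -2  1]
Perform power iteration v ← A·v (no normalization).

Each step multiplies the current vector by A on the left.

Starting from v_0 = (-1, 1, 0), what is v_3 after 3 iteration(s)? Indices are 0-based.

v_3 = (-5, 3, -10)

v_0 = (-1, 1, 0).
v_1 = A·v_0 = (-1, 1, -2).
v_2 = A·v_1 = (-1, 3, -4).
v_3 = A·v_2 = (-5, 3, -10).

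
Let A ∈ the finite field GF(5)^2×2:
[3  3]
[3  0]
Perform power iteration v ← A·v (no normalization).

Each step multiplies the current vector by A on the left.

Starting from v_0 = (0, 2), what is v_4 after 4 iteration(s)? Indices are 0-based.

v_4 = (1, 4)

v_0 = (0, 2).
v_1 = A·v_0 = (1, 0).
v_2 = A·v_1 = (3, 3).
v_3 = A·v_2 = (3, 4).
v_4 = A·v_3 = (1, 4).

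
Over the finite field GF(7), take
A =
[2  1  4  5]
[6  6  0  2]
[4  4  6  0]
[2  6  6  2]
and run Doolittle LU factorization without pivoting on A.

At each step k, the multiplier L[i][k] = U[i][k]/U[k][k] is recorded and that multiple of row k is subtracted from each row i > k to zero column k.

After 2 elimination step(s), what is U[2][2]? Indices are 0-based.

k=0: U[0][0]=2
  eliminate (1,0): mult=3, new row 1: (0, 3, 2, 1); set L[1][0]=3
  eliminate (2,0): mult=2, new row 2: (0, 2, 5, 4); set L[2][0]=2
  eliminate (3,0): mult=1, new row 3: (0, 5, 2, 4); set L[3][0]=1
k=1: U[1][1]=3
  eliminate (2,1): mult=3, new row 2: (0, 0, 6, 1); set L[2][1]=3
  eliminate (3,1): mult=4, new row 3: (0, 0, 1, 0); set L[3][1]=4

U[2][2] = 6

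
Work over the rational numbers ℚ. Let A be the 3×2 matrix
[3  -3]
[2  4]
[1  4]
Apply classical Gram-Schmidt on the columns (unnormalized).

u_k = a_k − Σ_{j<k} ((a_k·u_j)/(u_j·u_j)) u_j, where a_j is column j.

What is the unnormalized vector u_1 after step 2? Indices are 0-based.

u_1 = (-51/14, 25/7, 53/14)

Step 1: u_0 = a_0 = (3, 2, 1).
Step 2: u_1 = a_1 − (3/14)·u_0 = (-51/14, 25/7, 53/14).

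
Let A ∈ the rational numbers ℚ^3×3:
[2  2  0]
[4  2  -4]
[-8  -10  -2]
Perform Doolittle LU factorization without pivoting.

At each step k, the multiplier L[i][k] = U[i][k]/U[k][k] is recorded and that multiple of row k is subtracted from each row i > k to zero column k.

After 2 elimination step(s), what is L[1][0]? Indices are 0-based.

k=0: U[0][0]=2
  eliminate (1,0): mult=2, new row 1: (0, -2, -4); set L[1][0]=2
  eliminate (2,0): mult=-4, new row 2: (0, -2, -2); set L[2][0]=-4
k=1: U[1][1]=-2
  eliminate (2,1): mult=1, new row 2: (0, 0, 2); set L[2][1]=1

L[1][0] = 2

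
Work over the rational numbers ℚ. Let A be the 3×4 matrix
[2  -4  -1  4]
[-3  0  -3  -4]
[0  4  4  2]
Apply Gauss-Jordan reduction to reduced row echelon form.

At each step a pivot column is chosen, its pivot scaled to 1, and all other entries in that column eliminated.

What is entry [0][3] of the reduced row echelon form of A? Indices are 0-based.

M[0][3] = -2

step 1: normalize row 0 (÷2) = (1, -2, -1/2, 2)
  row 1: subtract -3×row0 = (0, -6, -9/2, 2)
step 2: normalize row 1 (÷-6) = (0, 1, 3/4, -1/3)
  row 0: subtract -2×row1 = (1, 0, 1, 4/3)
  row 2: subtract 4×row1 = (0, 0, 1, 10/3)
step 3: normalize row 2 (÷1) = (0, 0, 1, 10/3)
  row 0: subtract 1×row2 = (1, 0, 0, -2)
  row 1: subtract 3/4×row2 = (0, 1, 0, -17/6)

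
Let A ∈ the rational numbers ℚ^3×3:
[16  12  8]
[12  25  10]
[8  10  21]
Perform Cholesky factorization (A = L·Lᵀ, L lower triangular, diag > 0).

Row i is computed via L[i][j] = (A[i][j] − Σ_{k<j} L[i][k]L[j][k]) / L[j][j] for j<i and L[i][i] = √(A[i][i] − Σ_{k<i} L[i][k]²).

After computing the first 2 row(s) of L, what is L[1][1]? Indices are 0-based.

Step 1: L[0][0] = √(16) = 4.
  L[1][0] = (12) / L[0][0] = 3.
Step 2: L[1][1] = √(16) = 4.

L[1][1] = 4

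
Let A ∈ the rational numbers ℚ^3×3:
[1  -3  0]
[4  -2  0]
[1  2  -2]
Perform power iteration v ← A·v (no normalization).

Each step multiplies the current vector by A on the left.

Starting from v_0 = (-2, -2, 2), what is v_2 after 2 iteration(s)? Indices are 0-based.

v_2 = (16, 24, 16)

v_0 = (-2, -2, 2).
v_1 = A·v_0 = (4, -4, -10).
v_2 = A·v_1 = (16, 24, 16).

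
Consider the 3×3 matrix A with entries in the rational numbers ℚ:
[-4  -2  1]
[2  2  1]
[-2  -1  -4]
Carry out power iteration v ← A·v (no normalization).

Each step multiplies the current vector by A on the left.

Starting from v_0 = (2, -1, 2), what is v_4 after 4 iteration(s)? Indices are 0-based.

v_0 = (2, -1, 2).
v_1 = A·v_0 = (-4, 4, -11).
v_2 = A·v_1 = (-3, -11, 48).
v_3 = A·v_2 = (82, 20, -175).
v_4 = A·v_3 = (-543, 29, 516).

v_4 = (-543, 29, 516)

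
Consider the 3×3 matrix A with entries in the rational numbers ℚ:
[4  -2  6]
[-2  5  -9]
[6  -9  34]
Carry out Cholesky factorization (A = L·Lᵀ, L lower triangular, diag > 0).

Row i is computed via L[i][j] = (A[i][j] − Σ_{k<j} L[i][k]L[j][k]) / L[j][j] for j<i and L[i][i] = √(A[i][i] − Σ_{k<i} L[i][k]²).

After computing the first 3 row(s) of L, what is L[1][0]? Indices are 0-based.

L[1][0] = -1

Step 1: L[0][0] = √(4) = 2.
  L[1][0] = (-2) / L[0][0] = -1.
Step 2: L[1][1] = √(4) = 2.
  L[2][0] = (6) / L[0][0] = 3.
  L[2][1] = (-6) / L[1][1] = -3.
Step 3: L[2][2] = √(16) = 4.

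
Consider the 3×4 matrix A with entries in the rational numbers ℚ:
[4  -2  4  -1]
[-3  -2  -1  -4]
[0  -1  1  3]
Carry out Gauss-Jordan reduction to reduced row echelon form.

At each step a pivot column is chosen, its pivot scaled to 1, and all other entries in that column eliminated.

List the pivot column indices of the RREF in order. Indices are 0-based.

pivot columns: 0, 1, 2

step 1: normalize row 0 (÷4) = (1, -1/2, 1, -1/4)
  row 1: subtract -3×row0 = (0, -7/2, 2, -19/4)
step 2: normalize row 1 (÷-7/2) = (0, 1, -4/7, 19/14)
  row 0: subtract -1/2×row1 = (1, 0, 5/7, 3/7)
  row 2: subtract -1×row1 = (0, 0, 3/7, 61/14)
step 3: normalize row 2 (÷3/7) = (0, 0, 1, 61/6)
  row 0: subtract 5/7×row2 = (1, 0, 0, -41/6)
  row 1: subtract -4/7×row2 = (0, 1, 0, 43/6)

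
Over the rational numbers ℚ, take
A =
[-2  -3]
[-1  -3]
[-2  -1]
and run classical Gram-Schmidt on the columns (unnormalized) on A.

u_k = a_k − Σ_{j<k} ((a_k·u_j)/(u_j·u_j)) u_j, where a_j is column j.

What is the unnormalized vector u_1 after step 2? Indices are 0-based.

Step 1: u_0 = a_0 = (-2, -1, -2).
Step 2: u_1 = a_1 − (11/9)·u_0 = (-5/9, -16/9, 13/9).

u_1 = (-5/9, -16/9, 13/9)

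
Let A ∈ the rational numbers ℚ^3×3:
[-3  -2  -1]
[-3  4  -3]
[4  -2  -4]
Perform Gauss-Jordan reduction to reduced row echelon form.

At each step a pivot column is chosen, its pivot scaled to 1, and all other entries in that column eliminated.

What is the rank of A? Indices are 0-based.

rank = 3

pivot(0,0)=-3: scale R0 → (1, 2/3, 1/3)
  clear (1,0): R1 −= (-3)R0 → (0, 6, -2)
  clear (2,0): R2 −= (4)R0 → (0, -14/3, -16/3)
pivot(1,1)=6: scale R1 → (0, 1, -1/3)
  clear (0,1): R0 −= (2/3)R1 → (1, 0, 5/9)
  clear (2,1): R2 −= (-14/3)R1 → (0, 0, -62/9)
pivot(2,2)=-62/9: scale R2 → (0, 0, 1)
  clear (0,2): R0 −= (5/9)R2 → (1, 0, 0)
  clear (1,2): R1 −= (-1/3)R2 → (0, 1, 0)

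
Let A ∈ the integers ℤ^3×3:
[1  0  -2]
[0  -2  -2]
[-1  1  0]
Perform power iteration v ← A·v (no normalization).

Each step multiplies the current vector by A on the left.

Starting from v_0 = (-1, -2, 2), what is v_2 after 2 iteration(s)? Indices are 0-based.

v_2 = (-3, 2, 5)

v_0 = (-1, -2, 2).
v_1 = A·v_0 = (-5, 0, -1).
v_2 = A·v_1 = (-3, 2, 5).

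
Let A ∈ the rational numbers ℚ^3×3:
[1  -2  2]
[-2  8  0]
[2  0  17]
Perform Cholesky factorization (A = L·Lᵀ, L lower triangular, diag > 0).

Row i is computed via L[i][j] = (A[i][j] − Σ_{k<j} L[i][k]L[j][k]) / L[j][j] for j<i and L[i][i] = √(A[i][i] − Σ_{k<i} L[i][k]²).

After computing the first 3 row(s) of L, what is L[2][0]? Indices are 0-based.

L[2][0] = 2

Step 1: L[0][0] = √(1) = 1.
  L[1][0] = (-2) / L[0][0] = -2.
Step 2: L[1][1] = √(4) = 2.
  L[2][0] = (2) / L[0][0] = 2.
  L[2][1] = (4) / L[1][1] = 2.
Step 3: L[2][2] = √(9) = 3.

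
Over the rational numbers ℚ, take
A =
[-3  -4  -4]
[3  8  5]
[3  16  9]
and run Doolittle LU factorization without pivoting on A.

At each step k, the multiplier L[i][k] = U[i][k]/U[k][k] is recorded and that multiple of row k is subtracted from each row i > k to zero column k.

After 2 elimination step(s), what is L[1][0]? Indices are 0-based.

L[1][0] = -1

Step 1: pivot at (0,0) is -3.
  row1 ← row1 − (-1)·row0  ⇒  L[1][0]=-1, U row1=(0, 4, 1)
  row2 ← row2 − (-1)·row0  ⇒  L[2][0]=-1, U row2=(0, 12, 5)
Step 2: pivot at (1,1) is 4.
  row2 ← row2 − (3)·row1  ⇒  L[2][1]=3, U row2=(0, 0, 2)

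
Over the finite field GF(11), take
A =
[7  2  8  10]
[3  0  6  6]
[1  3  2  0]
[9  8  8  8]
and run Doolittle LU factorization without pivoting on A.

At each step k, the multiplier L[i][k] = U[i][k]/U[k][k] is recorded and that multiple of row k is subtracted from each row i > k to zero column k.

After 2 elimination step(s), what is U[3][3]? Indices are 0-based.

U[3][3] = 6

k=0: U[0][0]=7
  eliminate (1,0): mult=2, new row 1: (0, 7, 1, 8); set L[1][0]=2
  eliminate (2,0): mult=8, new row 2: (0, 9, 4, 8); set L[2][0]=8
  eliminate (3,0): mult=6, new row 3: (0, 7, 4, 3); set L[3][0]=6
k=1: U[1][1]=7
  eliminate (2,1): mult=6, new row 2: (0, 0, 9, 4); set L[2][1]=6
  eliminate (3,1): mult=1, new row 3: (0, 0, 3, 6); set L[3][1]=1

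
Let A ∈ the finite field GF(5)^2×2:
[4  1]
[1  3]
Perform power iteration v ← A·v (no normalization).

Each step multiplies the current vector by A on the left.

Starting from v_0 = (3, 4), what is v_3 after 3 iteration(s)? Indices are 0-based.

v_3 = (2, 2)

v_0 = (3, 4).
v_1 = A·v_0 = (1, 0).
v_2 = A·v_1 = (4, 1).
v_3 = A·v_2 = (2, 2).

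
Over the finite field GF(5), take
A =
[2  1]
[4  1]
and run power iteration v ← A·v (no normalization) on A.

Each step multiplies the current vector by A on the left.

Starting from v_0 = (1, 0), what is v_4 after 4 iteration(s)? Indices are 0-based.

v_4 = (0, 1)

v_0 = (1, 0).
v_1 = A·v_0 = (2, 4).
v_2 = A·v_1 = (3, 2).
v_3 = A·v_2 = (3, 4).
v_4 = A·v_3 = (0, 1).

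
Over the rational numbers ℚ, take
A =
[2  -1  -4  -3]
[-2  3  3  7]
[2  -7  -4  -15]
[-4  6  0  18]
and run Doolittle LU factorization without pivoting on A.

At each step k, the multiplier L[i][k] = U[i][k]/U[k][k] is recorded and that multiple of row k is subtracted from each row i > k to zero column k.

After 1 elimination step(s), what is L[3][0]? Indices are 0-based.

L[3][0] = -2

[col 0] pivot 2
  R1 -= -1*R0 → (0, 2, -1, 4)  (L[1][0] := -1)
  R2 -= 1*R0 → (0, -6, 0, -12)  (L[2][0] := 1)
  R3 -= -2*R0 → (0, 4, -8, 12)  (L[3][0] := -2)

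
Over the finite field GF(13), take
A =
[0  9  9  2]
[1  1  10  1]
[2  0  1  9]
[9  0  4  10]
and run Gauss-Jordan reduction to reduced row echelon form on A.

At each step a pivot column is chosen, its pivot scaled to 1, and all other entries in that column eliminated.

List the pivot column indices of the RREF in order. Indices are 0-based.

pivot columns: 0, 1, 2, 3

step 1: exchange rows 0,1
step 1: normalize row 0 (÷1) = (1, 1, 10, 1)
  row 2: subtract 2×row0 = (0, 11, 7, 7)
  row 3: subtract 9×row0 = (0, 4, 5, 1)
step 2: normalize row 1 (÷9) = (0, 1, 1, 6)
  row 0: subtract 1×row1 = (1, 0, 9, 8)
  row 2: subtract 11×row1 = (0, 0, 9, 6)
  row 3: subtract 4×row1 = (0, 0, 1, 3)
step 3: normalize row 2 (÷9) = (0, 0, 1, 5)
  row 0: subtract 9×row2 = (1, 0, 0, 2)
  row 1: subtract 1×row2 = (0, 1, 0, 1)
  row 3: subtract 1×row2 = (0, 0, 0, 11)
step 4: normalize row 3 (÷11) = (0, 0, 0, 1)
  row 0: subtract 2×row3 = (1, 0, 0, 0)
  row 1: subtract 1×row3 = (0, 1, 0, 0)
  row 2: subtract 5×row3 = (0, 0, 1, 0)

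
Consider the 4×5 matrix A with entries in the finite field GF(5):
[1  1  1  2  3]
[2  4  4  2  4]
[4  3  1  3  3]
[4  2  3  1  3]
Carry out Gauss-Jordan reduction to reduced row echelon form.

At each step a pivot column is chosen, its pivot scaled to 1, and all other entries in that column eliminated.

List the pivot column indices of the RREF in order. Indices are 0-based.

pivot columns: 0, 1, 2, 3

[1] R0 /= 1  ⇒  (1, 1, 1, 2, 3)
     R1 -= 2·R0  ⇒  (0, 2, 2, 3, 3)
     R2 -= 4·R0  ⇒  (0, 4, 2, 0, 1)
     R3 -= 4·R0  ⇒  (0, 3, 4, 3, 1)
[2] R1 /= 2  ⇒  (0, 1, 1, 4, 4)
     R0 -= 1·R1  ⇒  (1, 0, 0, 3, 4)
     R2 -= 4·R1  ⇒  (0, 0, 3, 4, 0)
     R3 -= 3·R1  ⇒  (0, 0, 1, 1, 4)
[3] R2 /= 3  ⇒  (0, 0, 1, 3, 0)
     R1 -= 1·R2  ⇒  (0, 1, 0, 1, 4)
     R3 -= 1·R2  ⇒  (0, 0, 0, 3, 4)
[4] R3 /= 3  ⇒  (0, 0, 0, 1, 3)
     R0 -= 3·R3  ⇒  (1, 0, 0, 0, 0)
     R1 -= 1·R3  ⇒  (0, 1, 0, 0, 1)
     R2 -= 3·R3  ⇒  (0, 0, 1, 0, 1)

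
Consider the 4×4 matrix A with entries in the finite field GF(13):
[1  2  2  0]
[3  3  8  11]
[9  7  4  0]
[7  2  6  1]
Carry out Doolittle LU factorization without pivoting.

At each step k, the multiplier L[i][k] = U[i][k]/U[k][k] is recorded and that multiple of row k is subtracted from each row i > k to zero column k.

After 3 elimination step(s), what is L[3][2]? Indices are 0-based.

Step 1: pivot at (0,0) is 1.
  row1 ← row1 − (3)·row0  ⇒  L[1][0]=3, U row1=(0, 10, 2, 11)
  row2 ← row2 − (9)·row0  ⇒  L[2][0]=9, U row2=(0, 2, 12, 0)
  row3 ← row3 − (7)·row0  ⇒  L[3][0]=7, U row3=(0, 1, 5, 1)
Step 2: pivot at (1,1) is 10.
  row2 ← row2 − (8)·row1  ⇒  L[2][1]=8, U row2=(0, 0, 9, 3)
  row3 ← row3 − (4)·row1  ⇒  L[3][1]=4, U row3=(0, 0, 10, 9)
Step 3: pivot at (2,2) is 9.
  row3 ← row3 − (4)·row2  ⇒  L[3][2]=4, U row3=(0, 0, 0, 10)

L[3][2] = 4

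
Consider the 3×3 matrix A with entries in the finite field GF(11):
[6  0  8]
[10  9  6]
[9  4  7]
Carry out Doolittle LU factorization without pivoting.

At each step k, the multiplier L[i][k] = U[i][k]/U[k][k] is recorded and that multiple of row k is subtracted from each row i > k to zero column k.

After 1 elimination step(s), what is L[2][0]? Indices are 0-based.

L[2][0] = 7

k=0: U[0][0]=6
  eliminate (1,0): mult=9, new row 1: (0, 9, 0); set L[1][0]=9
  eliminate (2,0): mult=7, new row 2: (0, 4, 6); set L[2][0]=7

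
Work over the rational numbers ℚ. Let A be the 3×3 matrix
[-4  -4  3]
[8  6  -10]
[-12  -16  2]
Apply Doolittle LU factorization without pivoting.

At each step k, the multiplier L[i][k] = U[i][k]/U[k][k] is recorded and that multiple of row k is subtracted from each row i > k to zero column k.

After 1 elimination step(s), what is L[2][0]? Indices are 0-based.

[col 0] pivot -4
  R1 -= -2*R0 → (0, -2, -4)  (L[1][0] := -2)
  R2 -= 3*R0 → (0, -4, -7)  (L[2][0] := 3)

L[2][0] = 3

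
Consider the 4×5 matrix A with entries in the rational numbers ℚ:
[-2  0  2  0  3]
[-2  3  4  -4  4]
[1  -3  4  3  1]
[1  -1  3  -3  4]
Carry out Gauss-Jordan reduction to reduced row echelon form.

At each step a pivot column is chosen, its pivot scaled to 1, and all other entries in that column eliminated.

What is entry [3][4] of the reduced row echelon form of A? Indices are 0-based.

M[3][4] = -21/22

step 1: normalize row 0 (÷-2) = (1, 0, -1, 0, -3/2)
  row 1: subtract -2×row0 = (0, 3, 2, -4, 1)
  row 2: subtract 1×row0 = (0, -3, 5, 3, 5/2)
  row 3: subtract 1×row0 = (0, -1, 4, -3, 11/2)
step 2: normalize row 1 (÷3) = (0, 1, 2/3, -4/3, 1/3)
  row 2: subtract -3×row1 = (0, 0, 7, -1, 7/2)
  row 3: subtract -1×row1 = (0, 0, 14/3, -13/3, 35/6)
step 3: normalize row 2 (÷7) = (0, 0, 1, -1/7, 1/2)
  row 0: subtract -1×row2 = (1, 0, 0, -1/7, -1)
  row 1: subtract 2/3×row2 = (0, 1, 0, -26/21, 0)
  row 3: subtract 14/3×row2 = (0, 0, 0, -11/3, 7/2)
step 4: normalize row 3 (÷-11/3) = (0, 0, 0, 1, -21/22)
  row 0: subtract -1/7×row3 = (1, 0, 0, 0, -25/22)
  row 1: subtract -26/21×row3 = (0, 1, 0, 0, -13/11)
  row 2: subtract -1/7×row3 = (0, 0, 1, 0, 4/11)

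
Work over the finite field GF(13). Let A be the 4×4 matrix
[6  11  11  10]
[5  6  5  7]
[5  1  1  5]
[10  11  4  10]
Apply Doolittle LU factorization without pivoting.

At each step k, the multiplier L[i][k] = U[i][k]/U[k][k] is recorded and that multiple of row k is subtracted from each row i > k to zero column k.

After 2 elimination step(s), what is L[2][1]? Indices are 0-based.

k=0: U[0][0]=6
  eliminate (1,0): mult=3, new row 1: (0, 12, 11, 3); set L[1][0]=3
  eliminate (2,0): mult=3, new row 2: (0, 7, 7, 1); set L[2][0]=3
  eliminate (3,0): mult=6, new row 3: (0, 10, 3, 2); set L[3][0]=6
k=1: U[1][1]=12
  eliminate (2,1): mult=6, new row 2: (0, 0, 6, 9); set L[2][1]=6
  eliminate (3,1): mult=3, new row 3: (0, 0, 9, 6); set L[3][1]=3

L[2][1] = 6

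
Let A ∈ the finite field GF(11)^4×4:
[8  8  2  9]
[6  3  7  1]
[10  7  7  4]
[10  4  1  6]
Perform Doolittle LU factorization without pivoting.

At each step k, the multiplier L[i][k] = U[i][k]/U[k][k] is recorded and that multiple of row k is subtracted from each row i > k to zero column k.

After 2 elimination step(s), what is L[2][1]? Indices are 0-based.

L[2][1] = 1

[col 0] pivot 8
  R1 -= 9*R0 → (0, 8, 0, 8)  (L[1][0] := 9)
  R2 -= 4*R0 → (0, 8, 10, 1)  (L[2][0] := 4)
  R3 -= 4*R0 → (0, 5, 4, 3)  (L[3][0] := 4)
[col 1] pivot 8
  R2 -= 1*R1 → (0, 0, 10, 4)  (L[2][1] := 1)
  R3 -= 2*R1 → (0, 0, 4, 9)  (L[3][1] := 2)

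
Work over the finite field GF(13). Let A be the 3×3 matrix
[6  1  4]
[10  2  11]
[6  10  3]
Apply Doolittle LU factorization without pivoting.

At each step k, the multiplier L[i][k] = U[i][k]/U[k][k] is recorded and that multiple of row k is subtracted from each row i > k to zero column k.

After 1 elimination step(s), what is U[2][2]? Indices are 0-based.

U[2][2] = 12

k=0: U[0][0]=6
  eliminate (1,0): mult=6, new row 1: (0, 9, 0); set L[1][0]=6
  eliminate (2,0): mult=1, new row 2: (0, 9, 12); set L[2][0]=1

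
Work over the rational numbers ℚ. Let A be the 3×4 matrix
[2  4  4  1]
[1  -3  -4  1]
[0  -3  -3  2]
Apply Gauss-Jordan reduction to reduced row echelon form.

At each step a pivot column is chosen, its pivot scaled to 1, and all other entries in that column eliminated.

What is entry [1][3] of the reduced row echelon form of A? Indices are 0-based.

pivot(0,0)=2: scale R0 → (1, 2, 2, 1/2)
  clear (1,0): R1 −= (1)R0 → (0, -5, -6, 1/2)
pivot(1,1)=-5: scale R1 → (0, 1, 6/5, -1/10)
  clear (0,1): R0 −= (2)R1 → (1, 0, -2/5, 7/10)
  clear (2,1): R2 −= (-3)R1 → (0, 0, 3/5, 17/10)
pivot(2,2)=3/5: scale R2 → (0, 0, 1, 17/6)
  clear (0,2): R0 −= (-2/5)R2 → (1, 0, 0, 11/6)
  clear (1,2): R1 −= (6/5)R2 → (0, 1, 0, -7/2)

M[1][3] = -7/2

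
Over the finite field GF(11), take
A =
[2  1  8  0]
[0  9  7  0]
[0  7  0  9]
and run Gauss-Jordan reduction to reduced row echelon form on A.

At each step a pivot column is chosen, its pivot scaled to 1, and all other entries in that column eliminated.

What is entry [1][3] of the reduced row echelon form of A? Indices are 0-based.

pivot(0,0)=2: scale R0 → (1, 6, 4, 0)
pivot(1,1)=9: scale R1 → (0, 1, 2, 0)
  clear (0,1): R0 −= (6)R1 → (1, 0, 3, 0)
  clear (2,1): R2 −= (7)R1 → (0, 0, 8, 9)
pivot(2,2)=8: scale R2 → (0, 0, 1, 8)
  clear (0,2): R0 −= (3)R2 → (1, 0, 0, 9)
  clear (1,2): R1 −= (2)R2 → (0, 1, 0, 6)

M[1][3] = 6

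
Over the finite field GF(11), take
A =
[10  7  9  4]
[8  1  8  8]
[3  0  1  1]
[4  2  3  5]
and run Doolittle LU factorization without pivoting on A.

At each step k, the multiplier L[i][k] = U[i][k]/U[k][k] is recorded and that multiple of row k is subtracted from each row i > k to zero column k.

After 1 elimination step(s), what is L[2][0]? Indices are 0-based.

L[2][0] = 8

Step 1: pivot at (0,0) is 10.
  row1 ← row1 − (3)·row0  ⇒  L[1][0]=3, U row1=(0, 2, 3, 7)
  row2 ← row2 − (8)·row0  ⇒  L[2][0]=8, U row2=(0, 10, 6, 2)
  row3 ← row3 − (7)·row0  ⇒  L[3][0]=7, U row3=(0, 8, 6, 10)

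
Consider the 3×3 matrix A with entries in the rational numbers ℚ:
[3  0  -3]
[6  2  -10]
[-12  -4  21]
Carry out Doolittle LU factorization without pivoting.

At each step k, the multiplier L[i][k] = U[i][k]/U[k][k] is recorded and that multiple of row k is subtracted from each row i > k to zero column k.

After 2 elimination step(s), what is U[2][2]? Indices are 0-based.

k=0: U[0][0]=3
  eliminate (1,0): mult=2, new row 1: (0, 2, -4); set L[1][0]=2
  eliminate (2,0): mult=-4, new row 2: (0, -4, 9); set L[2][0]=-4
k=1: U[1][1]=2
  eliminate (2,1): mult=-2, new row 2: (0, 0, 1); set L[2][1]=-2

U[2][2] = 1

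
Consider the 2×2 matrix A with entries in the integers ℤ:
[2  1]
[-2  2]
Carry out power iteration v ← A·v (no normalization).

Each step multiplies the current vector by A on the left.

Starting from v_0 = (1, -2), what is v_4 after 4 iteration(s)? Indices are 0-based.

v_4 = (-60, 24)

v_0 = (1, -2).
v_1 = A·v_0 = (0, -6).
v_2 = A·v_1 = (-6, -12).
v_3 = A·v_2 = (-24, -12).
v_4 = A·v_3 = (-60, 24).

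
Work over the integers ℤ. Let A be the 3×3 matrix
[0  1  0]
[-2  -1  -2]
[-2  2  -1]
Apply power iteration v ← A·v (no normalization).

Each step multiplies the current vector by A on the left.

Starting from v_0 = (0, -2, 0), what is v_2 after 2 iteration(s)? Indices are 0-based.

v_0 = (0, -2, 0).
v_1 = A·v_0 = (-2, 2, -4).
v_2 = A·v_1 = (2, 10, 12).

v_2 = (2, 10, 12)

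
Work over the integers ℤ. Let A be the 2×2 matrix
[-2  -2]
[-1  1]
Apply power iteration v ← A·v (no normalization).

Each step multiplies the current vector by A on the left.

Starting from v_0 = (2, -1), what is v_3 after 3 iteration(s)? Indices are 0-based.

v_0 = (2, -1).
v_1 = A·v_0 = (-2, -3).
v_2 = A·v_1 = (10, -1).
v_3 = A·v_2 = (-18, -11).

v_3 = (-18, -11)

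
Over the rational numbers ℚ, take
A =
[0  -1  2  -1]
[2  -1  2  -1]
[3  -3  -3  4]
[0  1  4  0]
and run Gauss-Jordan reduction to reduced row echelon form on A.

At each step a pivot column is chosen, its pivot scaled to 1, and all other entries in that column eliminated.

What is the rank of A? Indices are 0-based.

pivot(0,0): swap R0↔R1
pivot(0,0)=2: scale R0 → (1, -1/2, 1, -1/2)
  clear (2,0): R2 −= (3)R0 → (0, -3/2, -6, 11/2)
pivot(1,1)=-1: scale R1 → (0, 1, -2, 1)
  clear (0,1): R0 −= (-1/2)R1 → (1, 0, 0, 0)
  clear (2,1): R2 −= (-3/2)R1 → (0, 0, -9, 7)
  clear (3,1): R3 −= (1)R1 → (0, 0, 6, -1)
pivot(2,2)=-9: scale R2 → (0, 0, 1, -7/9)
  clear (1,2): R1 −= (-2)R2 → (0, 1, 0, -5/9)
  clear (3,2): R3 −= (6)R2 → (0, 0, 0, 11/3)
pivot(3,3)=11/3: scale R3 → (0, 0, 0, 1)
  clear (1,3): R1 −= (-5/9)R3 → (0, 1, 0, 0)
  clear (2,3): R2 −= (-7/9)R3 → (0, 0, 1, 0)

rank = 4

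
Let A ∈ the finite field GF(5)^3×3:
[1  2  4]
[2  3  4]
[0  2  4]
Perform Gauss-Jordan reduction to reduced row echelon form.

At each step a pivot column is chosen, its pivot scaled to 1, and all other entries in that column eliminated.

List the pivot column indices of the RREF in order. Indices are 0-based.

pivot(0,0)=1: scale R0 → (1, 2, 4)
  clear (1,0): R1 −= (2)R0 → (0, 4, 1)
pivot(1,1)=4: scale R1 → (0, 1, 4)
  clear (0,1): R0 −= (2)R1 → (1, 0, 1)
  clear (2,1): R2 −= (2)R1 → (0, 0, 1)
pivot(2,2)=1: scale R2 → (0, 0, 1)
  clear (0,2): R0 −= (1)R2 → (1, 0, 0)
  clear (1,2): R1 −= (4)R2 → (0, 1, 0)

pivot columns: 0, 1, 2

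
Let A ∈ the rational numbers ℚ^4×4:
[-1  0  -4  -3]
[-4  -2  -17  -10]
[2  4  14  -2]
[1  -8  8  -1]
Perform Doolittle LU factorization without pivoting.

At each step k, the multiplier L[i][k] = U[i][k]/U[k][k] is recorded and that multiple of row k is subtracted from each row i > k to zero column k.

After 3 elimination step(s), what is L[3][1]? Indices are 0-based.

k=0: U[0][0]=-1
  eliminate (1,0): mult=4, new row 1: (0, -2, -1, 2); set L[1][0]=4
  eliminate (2,0): mult=-2, new row 2: (0, 4, 6, -8); set L[2][0]=-2
  eliminate (3,0): mult=-1, new row 3: (0, -8, 4, -4); set L[3][0]=-1
k=1: U[1][1]=-2
  eliminate (2,1): mult=-2, new row 2: (0, 0, 4, -4); set L[2][1]=-2
  eliminate (3,1): mult=4, new row 3: (0, 0, 8, -12); set L[3][1]=4
k=2: U[2][2]=4
  eliminate (3,2): mult=2, new row 3: (0, 0, 0, -4); set L[3][2]=2

L[3][1] = 4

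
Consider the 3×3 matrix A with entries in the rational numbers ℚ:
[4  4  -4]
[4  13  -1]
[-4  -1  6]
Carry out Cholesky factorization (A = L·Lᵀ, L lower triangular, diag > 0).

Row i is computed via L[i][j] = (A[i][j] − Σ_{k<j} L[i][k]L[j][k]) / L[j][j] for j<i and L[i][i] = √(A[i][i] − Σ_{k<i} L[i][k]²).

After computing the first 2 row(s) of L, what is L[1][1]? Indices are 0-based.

L[1][1] = 3

Step 1: L[0][0] = √(4) = 2.
  L[1][0] = (4) / L[0][0] = 2.
Step 2: L[1][1] = √(9) = 3.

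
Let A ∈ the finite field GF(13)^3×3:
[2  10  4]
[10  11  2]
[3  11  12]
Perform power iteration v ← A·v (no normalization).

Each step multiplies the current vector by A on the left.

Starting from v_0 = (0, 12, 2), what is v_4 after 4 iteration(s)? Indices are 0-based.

v_0 = (0, 12, 2).
v_1 = A·v_0 = (11, 6, 0).
v_2 = A·v_1 = (4, 7, 8).
v_3 = A·v_2 = (6, 3, 3).
v_4 = A·v_3 = (2, 8, 9).

v_4 = (2, 8, 9)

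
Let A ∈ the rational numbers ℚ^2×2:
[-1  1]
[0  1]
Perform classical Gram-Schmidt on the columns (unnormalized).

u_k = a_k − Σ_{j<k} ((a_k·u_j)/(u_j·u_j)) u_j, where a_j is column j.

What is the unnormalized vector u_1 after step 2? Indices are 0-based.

Step 1: u_0 = a_0 = (-1, 0).
Step 2: u_1 = a_1 − (-1)·u_0 = (0, 1).

u_1 = (0, 1)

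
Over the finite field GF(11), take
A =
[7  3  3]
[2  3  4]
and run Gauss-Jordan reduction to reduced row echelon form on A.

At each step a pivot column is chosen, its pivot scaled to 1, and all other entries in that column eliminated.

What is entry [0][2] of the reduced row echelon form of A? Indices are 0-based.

M[0][2] = 2

[1] R0 /= 7  ⇒  (1, 2, 2)
     R1 -= 2·R0  ⇒  (0, 10, 0)
[2] R1 /= 10  ⇒  (0, 1, 0)
     R0 -= 2·R1  ⇒  (1, 0, 2)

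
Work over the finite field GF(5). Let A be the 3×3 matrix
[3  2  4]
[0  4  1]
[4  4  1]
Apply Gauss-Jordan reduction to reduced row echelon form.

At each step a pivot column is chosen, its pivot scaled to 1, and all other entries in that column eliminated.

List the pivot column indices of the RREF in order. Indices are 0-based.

pivot(0,0)=3: scale R0 → (1, 4, 3)
  clear (2,0): R2 −= (4)R0 → (0, 3, 4)
pivot(1,1)=4: scale R1 → (0, 1, 4)
  clear (0,1): R0 −= (4)R1 → (1, 0, 2)
  clear (2,1): R2 −= (3)R1 → (0, 0, 2)
pivot(2,2)=2: scale R2 → (0, 0, 1)
  clear (0,2): R0 −= (2)R2 → (1, 0, 0)
  clear (1,2): R1 −= (4)R2 → (0, 1, 0)

pivot columns: 0, 1, 2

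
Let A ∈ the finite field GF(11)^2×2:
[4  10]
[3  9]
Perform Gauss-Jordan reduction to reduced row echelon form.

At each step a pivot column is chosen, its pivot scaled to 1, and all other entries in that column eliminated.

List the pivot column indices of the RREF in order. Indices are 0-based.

pivot columns: 0, 1

pivot(0,0)=4: scale R0 → (1, 8)
  clear (1,0): R1 −= (3)R0 → (0, 7)
pivot(1,1)=7: scale R1 → (0, 1)
  clear (0,1): R0 −= (8)R1 → (1, 0)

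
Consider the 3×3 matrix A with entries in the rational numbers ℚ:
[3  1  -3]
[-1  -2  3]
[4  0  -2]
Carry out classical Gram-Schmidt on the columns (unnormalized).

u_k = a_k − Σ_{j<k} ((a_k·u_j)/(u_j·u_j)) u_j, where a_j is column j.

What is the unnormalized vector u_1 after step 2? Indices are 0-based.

u_1 = (11/26, -47/26, -10/13)

Step 1: u_0 = a_0 = (3, -1, 4).
Step 2: u_1 = a_1 − (5/26)·u_0 = (11/26, -47/26, -10/13).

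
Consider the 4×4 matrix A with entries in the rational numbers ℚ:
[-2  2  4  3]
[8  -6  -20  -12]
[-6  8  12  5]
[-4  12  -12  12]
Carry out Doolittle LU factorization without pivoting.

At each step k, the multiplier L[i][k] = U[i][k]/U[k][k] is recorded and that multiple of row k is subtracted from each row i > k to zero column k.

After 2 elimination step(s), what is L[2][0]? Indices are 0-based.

Step 1: pivot at (0,0) is -2.
  row1 ← row1 − (-4)·row0  ⇒  L[1][0]=-4, U row1=(0, 2, -4, 0)
  row2 ← row2 − (3)·row0  ⇒  L[2][0]=3, U row2=(0, 2, 0, -4)
  row3 ← row3 − (2)·row0  ⇒  L[3][0]=2, U row3=(0, 8, -20, 6)
Step 2: pivot at (1,1) is 2.
  row2 ← row2 − (1)·row1  ⇒  L[2][1]=1, U row2=(0, 0, 4, -4)
  row3 ← row3 − (4)·row1  ⇒  L[3][1]=4, U row3=(0, 0, -4, 6)

L[2][0] = 3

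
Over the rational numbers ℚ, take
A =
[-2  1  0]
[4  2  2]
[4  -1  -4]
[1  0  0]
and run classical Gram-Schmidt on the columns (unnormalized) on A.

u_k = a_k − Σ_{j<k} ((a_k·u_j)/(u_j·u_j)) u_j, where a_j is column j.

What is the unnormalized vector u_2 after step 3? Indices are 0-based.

Step 1: u_0 = a_0 = (-2, 4, 4, 1).
Step 2: u_1 = a_1 − (2/37)·u_0 = (41/37, 66/37, -45/37, -2/37).
Step 3: u_2 = a_2 − (-8/37)·u_0 − (156/109)·u_1 = (-220/109, 34/109, -152/109, 32/109).

u_2 = (-220/109, 34/109, -152/109, 32/109)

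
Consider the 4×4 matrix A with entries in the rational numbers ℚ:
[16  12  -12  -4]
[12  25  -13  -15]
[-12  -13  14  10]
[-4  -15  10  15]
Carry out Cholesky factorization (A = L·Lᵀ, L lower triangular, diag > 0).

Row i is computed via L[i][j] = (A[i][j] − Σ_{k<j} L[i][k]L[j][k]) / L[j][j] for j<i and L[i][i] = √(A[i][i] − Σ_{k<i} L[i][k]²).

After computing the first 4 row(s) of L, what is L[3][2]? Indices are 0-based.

L[3][2] = 2

Step 1: L[0][0] = √(16) = 4.
  L[1][0] = (12) / L[0][0] = 3.
Step 2: L[1][1] = √(16) = 4.
  L[2][0] = (-12) / L[0][0] = -3.
  L[2][1] = (-4) / L[1][1] = -1.
Step 3: L[2][2] = √(4) = 2.
  L[3][0] = (-4) / L[0][0] = -1.
  L[3][1] = (-12) / L[1][1] = -3.
  L[3][2] = (4) / L[2][2] = 2.
Step 4: L[3][3] = √(1) = 1.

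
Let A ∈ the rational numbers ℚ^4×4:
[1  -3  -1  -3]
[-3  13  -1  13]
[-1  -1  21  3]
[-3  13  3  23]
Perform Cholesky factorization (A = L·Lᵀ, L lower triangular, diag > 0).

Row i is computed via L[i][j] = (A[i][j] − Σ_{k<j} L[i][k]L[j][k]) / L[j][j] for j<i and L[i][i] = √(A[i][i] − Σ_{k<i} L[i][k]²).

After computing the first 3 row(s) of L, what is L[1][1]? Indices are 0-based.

Step 1: L[0][0] = √(1) = 1.
  L[1][0] = (-3) / L[0][0] = -3.
Step 2: L[1][1] = √(4) = 2.
  L[2][0] = (-1) / L[0][0] = -1.
  L[2][1] = (-4) / L[1][1] = -2.
Step 3: L[2][2] = √(16) = 4.

L[1][1] = 2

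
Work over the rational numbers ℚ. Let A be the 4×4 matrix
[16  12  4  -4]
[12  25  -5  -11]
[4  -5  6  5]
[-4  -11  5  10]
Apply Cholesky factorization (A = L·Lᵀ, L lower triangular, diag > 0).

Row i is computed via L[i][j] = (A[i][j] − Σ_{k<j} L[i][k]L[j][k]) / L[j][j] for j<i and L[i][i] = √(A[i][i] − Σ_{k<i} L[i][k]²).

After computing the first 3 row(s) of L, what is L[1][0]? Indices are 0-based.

Step 1: L[0][0] = √(16) = 4.
  L[1][0] = (12) / L[0][0] = 3.
Step 2: L[1][1] = √(16) = 4.
  L[2][0] = (4) / L[0][0] = 1.
  L[2][1] = (-8) / L[1][1] = -2.
Step 3: L[2][2] = √(1) = 1.

L[1][0] = 3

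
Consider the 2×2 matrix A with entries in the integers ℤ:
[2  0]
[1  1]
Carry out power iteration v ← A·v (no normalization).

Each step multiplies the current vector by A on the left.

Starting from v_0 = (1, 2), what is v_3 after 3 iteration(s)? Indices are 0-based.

v_3 = (8, 9)

v_0 = (1, 2).
v_1 = A·v_0 = (2, 3).
v_2 = A·v_1 = (4, 5).
v_3 = A·v_2 = (8, 9).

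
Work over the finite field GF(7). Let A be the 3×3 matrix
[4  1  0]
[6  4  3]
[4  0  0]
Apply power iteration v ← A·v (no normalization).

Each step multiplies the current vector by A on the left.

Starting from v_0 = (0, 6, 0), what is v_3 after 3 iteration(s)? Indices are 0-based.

v_0 = (0, 6, 0).
v_1 = A·v_0 = (6, 3, 0).
v_2 = A·v_1 = (6, 6, 3).
v_3 = A·v_2 = (2, 6, 3).

v_3 = (2, 6, 3)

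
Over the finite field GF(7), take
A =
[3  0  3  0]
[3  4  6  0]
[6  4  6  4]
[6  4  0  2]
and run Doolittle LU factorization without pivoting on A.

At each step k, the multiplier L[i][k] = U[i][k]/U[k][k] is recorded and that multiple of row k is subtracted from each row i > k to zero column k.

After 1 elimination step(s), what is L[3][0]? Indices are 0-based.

k=0: U[0][0]=3
  eliminate (1,0): mult=1, new row 1: (0, 4, 3, 0); set L[1][0]=1
  eliminate (2,0): mult=2, new row 2: (0, 4, 0, 4); set L[2][0]=2
  eliminate (3,0): mult=2, new row 3: (0, 4, 1, 2); set L[3][0]=2

L[3][0] = 2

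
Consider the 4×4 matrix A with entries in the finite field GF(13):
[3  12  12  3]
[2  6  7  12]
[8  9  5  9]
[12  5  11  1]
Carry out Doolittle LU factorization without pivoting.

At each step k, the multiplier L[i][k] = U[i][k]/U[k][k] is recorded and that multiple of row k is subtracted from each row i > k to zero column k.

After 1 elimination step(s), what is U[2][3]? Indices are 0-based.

U[2][3] = 1

Step 1: pivot at (0,0) is 3.
  row1 ← row1 − (5)·row0  ⇒  L[1][0]=5, U row1=(0, 11, 12, 10)
  row2 ← row2 − (7)·row0  ⇒  L[2][0]=7, U row2=(0, 3, 12, 1)
  row3 ← row3 − (4)·row0  ⇒  L[3][0]=4, U row3=(0, 9, 2, 2)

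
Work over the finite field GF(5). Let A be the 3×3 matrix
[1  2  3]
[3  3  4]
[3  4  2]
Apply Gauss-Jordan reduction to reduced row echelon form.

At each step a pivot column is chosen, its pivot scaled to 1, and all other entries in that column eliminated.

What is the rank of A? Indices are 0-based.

[1] R0 /= 1  ⇒  (1, 2, 3)
     R1 -= 3·R0  ⇒  (0, 2, 0)
     R2 -= 3·R0  ⇒  (0, 3, 3)
[2] R1 /= 2  ⇒  (0, 1, 0)
     R0 -= 2·R1  ⇒  (1, 0, 3)
     R2 -= 3·R1  ⇒  (0, 0, 3)
[3] R2 /= 3  ⇒  (0, 0, 1)
     R0 -= 3·R2  ⇒  (1, 0, 0)

rank = 3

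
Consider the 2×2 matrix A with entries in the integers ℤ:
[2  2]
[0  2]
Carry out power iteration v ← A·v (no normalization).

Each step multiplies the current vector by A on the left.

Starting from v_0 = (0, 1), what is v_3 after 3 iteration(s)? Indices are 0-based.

v_0 = (0, 1).
v_1 = A·v_0 = (2, 2).
v_2 = A·v_1 = (8, 4).
v_3 = A·v_2 = (24, 8).

v_3 = (24, 8)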